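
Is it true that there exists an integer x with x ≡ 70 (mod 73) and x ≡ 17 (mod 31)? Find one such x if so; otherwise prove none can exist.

The moduli 73 and 31 are coprime, so by the Chinese Remainder Theorem a unique solution modulo 2263 exists.
Write x = 70 + 73t and require 70 + 73t ≡ 17 (mod 31), i.e. 73t ≡ 9 (mod 31).
73 ≡ 11 (mod 31), so this reads 11t ≡ 9 (mod 31). Since 11·17 = 187 = 6·31 + 1, the inverse of 11 mod 31 is 17.
Therefore t ≡ 17·9 = 153 ≡ 29 (mod 31).
With t = 29: x = 70 + 73·29 = 2187.
Indeed 2187 ≡ 70 (mod 73) and 2187 ≡ 17 (mod 31).

x = 2187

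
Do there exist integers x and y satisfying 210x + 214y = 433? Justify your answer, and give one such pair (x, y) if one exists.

No such integers exist.

Both 210 and 214 are divisible by gcd(210, 214) = 2, hence so is any combination 210x + 214y.
But 433 = 2·216 + 1, so 2 ∤ 433.
Hence no integers x, y satisfy the equation.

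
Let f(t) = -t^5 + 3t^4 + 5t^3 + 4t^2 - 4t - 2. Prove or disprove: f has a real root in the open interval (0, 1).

f(0) = -2 and f(1) = 5, which have opposite signs.
Since f is a polynomial it is continuous on [0, 1].
By the Intermediate Value Theorem f must vanish at some point of (0, 1).

Yes, f has a root in the interval.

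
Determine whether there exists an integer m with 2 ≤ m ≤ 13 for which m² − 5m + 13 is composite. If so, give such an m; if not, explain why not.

At m = 13: 13² − 5·13 + 13 = 117 = 3·39, which is composite.

m = 13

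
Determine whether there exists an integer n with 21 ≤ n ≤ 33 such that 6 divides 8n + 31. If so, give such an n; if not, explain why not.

No such integer n in that range exists.

For n = 21, 22, …, 33 the values of 8n + 31 modulo 6 are 1, 3, 5, 1, 3, 5, 1, 3, 5, 1, 3, 5, 1 respectively.
Since 0 is absent from this list, 6 ∤ 8n + 31 for every n with 21 ≤ n ≤ 33.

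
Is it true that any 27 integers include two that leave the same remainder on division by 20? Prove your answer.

Each integer lies in one of the 20 residue classes modulo 20.
Placing 27 integers into 20 classes, some class receives at least two — say a and b.
So a and b have equal remainders mod 20, which is exactly what was to be shown.

True.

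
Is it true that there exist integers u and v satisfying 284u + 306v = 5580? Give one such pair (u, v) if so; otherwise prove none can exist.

Since gcd(284, 306) = 2 and 5580 = 2·2790, Bézout's identity guarantees a solution.
Dividing through by 2 reduces the equation to 142u + 153v = 2790.
Run the Euclidean algorithm on 153 and 142: 153 = 1·142 + 11, 142 = 12·11 + 10, 11 = 1·10 + 1, 10 = 10·1 + 0.
Back-substituting, 1 = 11 − 1·10 = 11 − (142 − 12·11) = −142 + 13·11 = −142 + 13·(153 − 1·142) = 13·153 − 14·142; that is, 142·(-14) + 153·13 = 1.
Scaling by 2790 gives the particular solution (u, v) = (-39060, 36270).
Adding 256·153 to u and subtracting 256·142 from v gives the tidier solution (108, -82).
Indeed 284·108 + 306·(-82) = 30672 − 25092 = 5580.

u = 108, v = -82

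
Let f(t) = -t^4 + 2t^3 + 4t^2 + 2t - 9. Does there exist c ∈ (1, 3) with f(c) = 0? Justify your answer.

f(1) = -2 and f(3) = 6, which have opposite signs.
As a polynomial, f is continuous on every closed interval.
So by the Intermediate Value Theorem there is a c strictly between 1 and 3 with f(c) = 0.

Such a root exists.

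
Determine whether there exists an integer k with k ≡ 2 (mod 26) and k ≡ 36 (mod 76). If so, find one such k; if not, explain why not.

k = 340

The moduli are not coprime: gcd(26, 76) = 2. Compatibility requires 2 ∣ (36 − 2) = 34, which holds, so solutions exist.
Write k = 2 + 26t. Then 26t ≡ 36 − 2 ≡ 34 (mod 76); dividing through by 2 gives 13t ≡ 17 (mod 38).
Note 13·3 = 39 ≡ 1 (mod 38) (as 39 − 1 = 1·38), so 13⁻¹ ≡ 3.
Therefore t ≡ 3·17 = 51 ≡ 13 (mod 38).
Then k = 2 + 26·13 = 340.
Verify: 340 = 13·26 + 2 and 340 = 4·76 + 36. ✓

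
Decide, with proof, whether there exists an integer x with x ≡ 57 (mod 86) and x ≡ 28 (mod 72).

Reduce both congruences modulo 2, which divides 86 and 72: they say x ≡ 57 (mod 2) and x ≡ 28 (mod 2).
But 57 mod 2 = 1 while 28 mod 2 = 0, a contradiction.
So no integer satisfies both congruences.

No such integer exists.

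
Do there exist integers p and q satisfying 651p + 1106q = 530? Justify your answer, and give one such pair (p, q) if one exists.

No, no such integers exist.

Both 651 and 1106 are divisible by gcd(651, 1106) = 7, hence so is any combination 651p + 1106q.
But 530 is not a multiple of 7 (it leaves remainder 5).
Hence no integers p, q satisfy the equation.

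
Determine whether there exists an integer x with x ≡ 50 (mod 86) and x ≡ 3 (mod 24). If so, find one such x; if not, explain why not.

Reduce both congruences modulo 2, which divides 86 and 24: they say x ≡ 50 (mod 2) and x ≡ 3 (mod 2).
However 50 ≡ 0 and 3 ≡ 1 (mod 2), and 0 ≠ 1.
Therefore no such x exists.

There is no such integer.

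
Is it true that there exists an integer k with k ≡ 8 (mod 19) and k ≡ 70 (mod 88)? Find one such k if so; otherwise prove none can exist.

The moduli 19 and 88 are coprime, so by the Chinese Remainder Theorem a unique solution modulo 1672 exists.
Any solution of the first congruence is k = 8 + 19t; substituting into the second, 19t ≡ 70 − 8 ≡ 62 (mod 88).
Note 19·51 = 969 ≡ 1 (mod 88) (as 969 − 1 = 11·88), so 19⁻¹ ≡ 51.
Multiplying by 51: t ≡ 51·62 = 3162 ≡ 82 (mod 88).
With t = 82: k = 8 + 19·82 = 1566.
Indeed 1566 ≡ 8 (mod 19) and 1566 ≡ 70 (mod 88).

k = 1566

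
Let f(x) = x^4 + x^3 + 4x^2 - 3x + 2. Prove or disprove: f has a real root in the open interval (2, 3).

f has no root in that interval.

f(2) = 36 and f(3) = 137, both positive, so a sign-change argument is unavailable; we show f keeps this sign on the whole interval.
Shift to the endpoint 2: with x = 2 + u (0 < u < 1), one computes f(2 + u) = u^4 + 9u^3 + 34u^2 + 57u + 36.
The nonzero coefficients here are all positive, so for u > 0 every term is positive (or zero), and the constant term 36 is strictly positive.
So f is strictly positive on (2, 3); no root exists in the interval.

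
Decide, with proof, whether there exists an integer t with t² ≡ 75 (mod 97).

t = 50

Take t = 50. Then 50² = 2500 = 25·97 + 75, so 50² ≡ 75 (mod 97).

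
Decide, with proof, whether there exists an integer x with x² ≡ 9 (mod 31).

x = 3

Take x = 3. Then 3² = 9, and since 0 ≤ 9 < 31 this is already reduced: 3² ≡ 9 (mod 31).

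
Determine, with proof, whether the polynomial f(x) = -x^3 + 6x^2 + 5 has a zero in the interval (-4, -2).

The endpoint values f(-4) = 165 and f(-2) = 37 are both positive. Claim: f(x) > 0 for every x in (-4, -2).
Shift to the endpoint -2: with x = -2 − u (0 < u < 2), one computes f(-2 − u) = u^3 + 12u^2 + 36u + 37.
All 4 nonzero coefficients of this polynomial in u are positive; hence for u > 0 the value is a sum of positive terms (the constant 37 among them).
Therefore f(x) > 0 throughout (-4, -2), and f has no zero there.

f has no root in that interval.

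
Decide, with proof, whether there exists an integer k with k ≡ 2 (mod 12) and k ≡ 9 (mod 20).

No, no such integer exists.

Reduce both congruences modulo 4, which divides 12 and 20: they say k ≡ 2 (mod 4) and k ≡ 9 (mod 4).
These are incompatible: 2 − 9 = -7 is not divisible by 4.
Hence the system has no solution.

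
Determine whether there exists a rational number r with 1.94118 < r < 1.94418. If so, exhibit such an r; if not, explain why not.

Multiplying by 35: 35·1.94118 = 67.94130 and 35·1.94418 = 68.04630, so the integer 68 lies strictly between them.
So r = 68/35 works: it is a ratio of integers, and dividing 35·1.94118 < 68 < 35·1.94418 through by 35 gives 1.94118 < 68/35 < 1.94418.

r = 68/35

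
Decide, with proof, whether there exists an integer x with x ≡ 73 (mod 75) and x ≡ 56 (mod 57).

No such integer exists.

Reduce both congruences modulo 3, which divides 75 and 57: they say x ≡ 73 (mod 3) and x ≡ 56 (mod 3).
But 73 mod 3 = 1 while 56 mod 3 = 2, a contradiction.
Hence the system has no solution.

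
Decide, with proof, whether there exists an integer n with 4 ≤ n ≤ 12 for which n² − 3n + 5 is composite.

n = 11

At n = 11: 11² − 3·11 + 5 = 93 = 3·31, which is composite.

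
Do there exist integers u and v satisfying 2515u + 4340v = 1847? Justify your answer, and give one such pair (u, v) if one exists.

No such integers exist.

gcd(2515, 4340) = 5, so every integer of the form 2515u + 4340v is a multiple of 5.
But 1847 is not a multiple of 5 (it leaves remainder 2).
So the equation is unsolvable over ℤ.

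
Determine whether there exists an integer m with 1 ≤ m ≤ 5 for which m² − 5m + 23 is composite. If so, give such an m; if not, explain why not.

The values for m = 1, 2, …, 5 are 19, 17, 17, 19, 23, and each of these is prime.
So no value in the range makes the expression composite.

No such integer m in that range exists.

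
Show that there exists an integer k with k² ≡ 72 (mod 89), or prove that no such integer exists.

Take k = 61. Then 61² = 3721 = 41·89 + 72, so 61² ≡ 72 (mod 89).

k = 61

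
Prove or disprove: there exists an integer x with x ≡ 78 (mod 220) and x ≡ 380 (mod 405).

There is no such integer.

Reduce both congruences modulo 5, which divides 220 and 405: they say x ≡ 78 (mod 5) and x ≡ 380 (mod 5).
But 78 mod 5 = 3 while 380 mod 5 = 0, a contradiction.
So no integer satisfies both congruences.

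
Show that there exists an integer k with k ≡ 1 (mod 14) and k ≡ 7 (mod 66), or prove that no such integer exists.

k = 337

The moduli are not coprime: gcd(14, 66) = 2. Compatibility requires 2 ∣ (7 − 1) = 6, which holds, so solutions exist.
Put k = 1 + 14t, so we need 14t ≡ 6 (mod 66), equivalently (divide by 2) 7t ≡ 3 (mod 33).
Since 7·19 = 133 = 4·33 + 1, the inverse of 7 mod 33 is 19.
Therefore t ≡ 19·3 = 57 ≡ 24 (mod 33).
Then k = 1 + 14·24 = 337.
Indeed 337 ≡ 1 (mod 14) and 337 ≡ 7 (mod 66).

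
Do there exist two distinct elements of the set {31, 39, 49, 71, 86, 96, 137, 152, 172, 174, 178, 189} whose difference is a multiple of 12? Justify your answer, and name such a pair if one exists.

Two integers differ by a multiple of 12 exactly when they have the same residue mod 12. The residues are 31↦7, 39↦3, 49↦1, 71↦11, 86↦2, 96↦0, 137↦5, 152↦8, 172↦4, 174↦6, 178↦10, 189↦9.
All 12 residues are distinct, so no two elements differ by a multiple of 12.

No such pair exists.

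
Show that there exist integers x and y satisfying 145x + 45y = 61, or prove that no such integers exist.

No, no such integers exist.

Any value of 145x + 45y is a multiple of gcd(145, 45) = 5.
However 61 leaves remainder 1 on division by 5.
Therefore 145x + 45y = 61 has no solution in integers.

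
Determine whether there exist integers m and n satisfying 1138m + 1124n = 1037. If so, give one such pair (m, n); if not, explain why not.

gcd(1138, 1124) = 2, so every integer of the form 1138m + 1124n is a multiple of 2.
But 1037 = 2·518 + 1, so 2 ∤ 1037.
So the equation is unsolvable over ℤ.

No, no such integers exist.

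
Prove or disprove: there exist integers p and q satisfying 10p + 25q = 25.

Since gcd(10, 25) = 5 and 25 = 5·5, Bézout's identity guarantees a solution.
Dividing through by 5 reduces the equation to 2p + 5q = 5.
Euclidean algorithm: 5 = 2·2 + 1, 2 = 2·1 + 0.
Back-substituting, 1 = 5 − 2·2; that is, 2·(-2) + 5·1 = 1.
Multiplying through by 5: p = (-2)·5 = -10, q = 1·5 = 5 is a solution.
Shifting by a multiple of (5, −2) keeps it a solution: p = -10 + 2·5 = 0, q = 5 − 2·2 = 1.
Indeed 10·0 + 25·1 = 0 + 25 = 25.

p = 0, q = 1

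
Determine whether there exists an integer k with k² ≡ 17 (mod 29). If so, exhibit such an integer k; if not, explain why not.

29 is prime, so by Euler's criterion 17 is a square mod 29 iff 17^((29−1)/2) = 17^14 ≡ 1 (mod 29).
Repeated squaring mod 29: 17^2 = 289 ≡ 28; 17^4 ≡ 28² = 784 ≡ 1; 17^8 ≡ 1² = 1 ≡ 1.
Since 14 = 8 + 4 + 2, 17^14 ≡ 1 · 1 · 28; multiplying out mod 29: 1·1 = 1 ≡ 1, then 1·28 = 28 ≡ 28. Thus 17^14 ≡ 28 ≡ −1 (mod 29).
The value −1 means 17 is a non-residue modulo 29, so k² ≡ 17 (mod 29) is impossible.

No such integer exists.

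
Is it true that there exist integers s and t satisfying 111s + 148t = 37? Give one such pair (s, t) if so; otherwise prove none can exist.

s = 3, t = -2

Since gcd(111, 148) = 37 and 37 = 37·1, Bézout's identity guarantees a solution.
Dividing through by 37 reduces the equation to 3s + 4t = 1.
Euclidean algorithm: 4 = 1·3 + 1, 3 = 3·1 + 0.
Unwinding: 1 = 4 − 1·3, i.e. 3·(-1) + 4·1 = 1.
So (s, t) = (-1, 1) is a solution.
Adding 1·4 to s and subtracting 1·3 from t gives the tidier solution (3, -2).
Indeed 111·3 + 148·(-2) = 333 − 296 = 37.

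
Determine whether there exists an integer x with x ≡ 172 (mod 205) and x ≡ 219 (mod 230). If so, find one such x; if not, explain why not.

Both moduli are multiples of 5 = gcd(205, 230), so any solution would satisfy x ≡ 172 and x ≡ 219 modulo 5 simultaneously.
However 172 ≡ 2 and 219 ≡ 4 (mod 5), and 2 ≠ 4.
Hence the system has no solution.

There is no such integer.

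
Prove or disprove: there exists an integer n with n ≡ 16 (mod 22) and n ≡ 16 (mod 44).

The moduli are not coprime: gcd(22, 44) = 22. Compatibility requires 22 ∣ (16 − 16) = 0, which holds, so solutions exist.
The smallest candidate n = 16 works directly: 16 ≡ 16 (mod 44).
Check: 16 mod 22 = 16, 16 mod 44 = 16. ✓

n = 16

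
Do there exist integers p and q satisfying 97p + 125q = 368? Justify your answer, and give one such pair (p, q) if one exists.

p = 94, q = -70

97 and 125 are coprime, so 97p + 125q ranges over all of ℤ.
Euclidean algorithm: 125 = 1·97 + 28, 97 = 3·28 + 13, 28 = 2·13 + 2, 13 = 6·2 + 1, 2 = 2·1 + 0.
Back-substituting, 1 = 13 − 6·2 = 13 − 6·(28 − 2·13) = −6·28 + 13·13 = −6·28 + 13·(97 − 3·28) = 13·97 − 45·28 = 13·97 − 45·(125 − 1·97) = −45·125 + 58·97; that is, 97·58 + 125·(-45) = 1.
Times 368: 97·21344 + 125·(-16560) = 368, so (21344, -16560) solves it.
Shifting by a multiple of (125, −97) keeps it a solution: p = 21344 − 170·125 = 94, q = -16560 + 170·97 = -70.
Indeed 97·94 + 125·(-70) = 9118 − 8750 = 368.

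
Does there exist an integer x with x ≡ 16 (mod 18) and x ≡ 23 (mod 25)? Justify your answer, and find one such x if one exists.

The moduli 18 and 25 are coprime, so by the Chinese Remainder Theorem a unique solution modulo 450 exists.
Write x = 16 + 18t and require 16 + 18t ≡ 23 (mod 25), i.e. 18t ≡ 7 (mod 25).
Since 18·7 = 126 = 5·25 + 1, the inverse of 18 mod 25 is 7.
Therefore t ≡ 7·7 = 49 ≡ 24 (mod 25).
With t = 24: x = 16 + 18·24 = 448.
Indeed 448 ≡ 16 (mod 18) and 448 ≡ 23 (mod 25).

x = 448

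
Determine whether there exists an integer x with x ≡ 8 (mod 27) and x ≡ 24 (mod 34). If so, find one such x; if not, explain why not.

x = 602

The moduli 27 and 34 are coprime, so by the Chinese Remainder Theorem a unique solution modulo 918 exists.
Write x = 8 + 27t and require 8 + 27t ≡ 24 (mod 34), i.e. 27t ≡ 16 (mod 34).
Note 27·29 = 783 ≡ 1 (mod 34) (as 783 − 1 = 23·34), so 27⁻¹ ≡ 29.
Multiplying by 29: t ≡ 29·16 = 464 ≡ 22 (mod 34).
With t = 22: x = 8 + 27·22 = 602.
Indeed 602 ≡ 8 (mod 27) and 602 ≡ 24 (mod 34).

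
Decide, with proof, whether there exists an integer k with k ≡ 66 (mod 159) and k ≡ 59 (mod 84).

gcd(159, 84) = 3. If k ≡ 66 (mod 159) and k ≡ 59 (mod 84), then k ≡ 66 (mod 3) and k ≡ 59 (mod 3).
However 66 ≡ 0 and 59 ≡ 2 (mod 3), and 0 ≠ 2.
Therefore no such k exists.

There is no such integer.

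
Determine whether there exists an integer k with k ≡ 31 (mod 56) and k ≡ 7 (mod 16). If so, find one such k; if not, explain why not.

k = 87

gcd(56, 16) = 8. A simultaneous solution exists iff 31 ≡ 7 (mod 8); here 31 mod 8 = 7 = 7 mod 8, so it does.
The integers ≡ 31 (mod 56) are 31, 87, …; their remainders mod 16 are 15, 7, so k = 87 is the first that is ≡ 7 (mod 16).
Verify: 87 = 1·56 + 31 and 87 = 5·16 + 7. ✓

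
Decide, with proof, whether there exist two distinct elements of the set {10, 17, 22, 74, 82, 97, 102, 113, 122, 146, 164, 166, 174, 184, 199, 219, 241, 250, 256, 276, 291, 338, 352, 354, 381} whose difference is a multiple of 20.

The pair (10, 250) works.

Reduce each element mod 20: 10↦10, 17↦17, 22↦2, 74↦14, 82↦2, 97↦17, 102↦2, 113↦13, 122↦2, 146↦6, 164↦4, 166↦6, 174↦14, 184↦4, 199↦19, 219↦19, 241↦1, 250↦10, 256↦16, 276↦16, 291↦11, 338↦18, 352↦12, 354↦14, 381↦1. The residue 10 repeats (at 10 and 250), and 250 − 10 = 240 = 12·20.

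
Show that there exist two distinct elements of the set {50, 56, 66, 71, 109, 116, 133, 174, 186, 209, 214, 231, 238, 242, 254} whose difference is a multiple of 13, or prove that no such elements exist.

Reduce each element mod 13: 50↦11, 56↦4, 66↦1, 71↦6, 109↦5, 116↦12, 133↦3, 174↦5, 186↦4, 209↦1, 214↦6, 231↦10, 238↦4, 242↦8, 254↦7. The residue 4 repeats (at 56 and 186), and 186 − 56 = 130 = 10·13.

The pair (56, 186) works.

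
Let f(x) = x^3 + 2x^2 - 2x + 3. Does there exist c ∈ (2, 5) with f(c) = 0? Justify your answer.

f has no root in that interval.

f(2) = 15 and f(5) = 168, both positive, so a sign-change argument is unavailable; we show f keeps this sign on the whole interval.
Substitute x = 2 + u, where 0 < u < 3 on the interval. Expanding, f(2 + u) = u^3 + 8u^2 + 18u + 15.
All 4 nonzero coefficients of this polynomial in u are positive; hence for u > 0 the value is a sum of positive terms (the constant 15 among them).
Therefore f(x) > 0 throughout (2, 5), and f has no zero there.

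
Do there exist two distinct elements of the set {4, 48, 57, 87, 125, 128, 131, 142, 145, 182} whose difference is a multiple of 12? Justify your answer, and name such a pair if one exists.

Two integers differ by a multiple of 12 exactly when they have the same residue mod 12. The residues are 4↦4, 48↦0, 57↦9, 87↦3, 125↦5, 128↦8, 131↦11, 142↦10, 145↦1, 182↦2.
All 10 residues are distinct, so no two elements differ by a multiple of 12.

No, no such pair exists.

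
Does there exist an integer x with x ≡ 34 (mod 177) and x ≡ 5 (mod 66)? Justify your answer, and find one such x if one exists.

No such integer exists.

Both moduli are multiples of 3 = gcd(177, 66), so any solution would satisfy x ≡ 34 and x ≡ 5 modulo 3 simultaneously.
These are incompatible: 34 − 5 = 29 is not divisible by 3.
Therefore no such x exists.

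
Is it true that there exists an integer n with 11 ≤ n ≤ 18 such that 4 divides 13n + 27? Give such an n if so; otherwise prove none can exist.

For n = 11, 12 the values 170, 183 are not multiples of 4. Try n = 13: 13·13 + 27 = 196 = 49·4, which is divisible by 4.

n = 13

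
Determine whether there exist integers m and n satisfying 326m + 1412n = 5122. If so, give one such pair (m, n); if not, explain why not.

m = 111, n = -22

gcd(326, 1412) = 2, and 2 divides 5122, so integer solutions exist.
Dividing through by 2 reduces the equation to 163m + 706n = 2561.
Dividing repeatedly: 706 = 4·163 + 54, 163 = 3·54 + 1, 54 = 54·1 + 0.
Back-substituting, 1 = 163 − 3·54 = 163 − 3·(706 − 4·163) = −3·706 + 13·163; that is, 163·13 + 706·(-3) = 1.
Scaling by 2561 gives the particular solution (m, n) = (33293, -7683).
Subtracting 47·706 from m and adding 47·163 to n gives the tidier solution (111, -22).
Check: 326·111 + 1412·(-22) = 36186 − 31064 = 5122. ✓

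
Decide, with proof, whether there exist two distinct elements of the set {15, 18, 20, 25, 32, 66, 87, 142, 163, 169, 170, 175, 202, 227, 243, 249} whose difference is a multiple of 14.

The pair (15, 169) works.

15 mod 14 = 1 and 169 mod 14 = 1, so 169 − 15 = 154 = 11·14.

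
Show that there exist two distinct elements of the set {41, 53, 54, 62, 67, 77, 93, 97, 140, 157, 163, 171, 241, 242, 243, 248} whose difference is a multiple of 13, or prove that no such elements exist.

41 and 54 are such a pair.

Reduce each element mod 13: 41↦2, 53↦1, 54↦2, 62↦10, 67↦2, 77↦12, 93↦2, 97↦6, 140↦10, 157↦1, 163↦7, 171↦2, 241↦7, 242↦8, 243↦9, 248↦1. The residue 2 repeats (at 41 and 54), and 54 − 41 = 13 = 1·13.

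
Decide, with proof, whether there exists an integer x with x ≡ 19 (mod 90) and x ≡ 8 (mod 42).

There is no such integer.

Both moduli are multiples of 6 = gcd(90, 42), so any solution would satisfy x ≡ 19 and x ≡ 8 modulo 6 simultaneously.
These are incompatible: 19 − 8 = 11 is not divisible by 6.
Therefore no such x exists.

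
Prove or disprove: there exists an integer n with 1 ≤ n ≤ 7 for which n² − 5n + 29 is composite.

n = 1

At n = 1: 1² − 5·1 + 29 = 25 = 5·5, which is composite.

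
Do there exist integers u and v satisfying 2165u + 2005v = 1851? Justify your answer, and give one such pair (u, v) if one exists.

No, no such integers exist.

gcd(2165, 2005) = 5, so every integer of the form 2165u + 2005v is a multiple of 5.
But 1851 is not a multiple of 5 (it leaves remainder 1).
Hence no integers u, v satisfy the equation.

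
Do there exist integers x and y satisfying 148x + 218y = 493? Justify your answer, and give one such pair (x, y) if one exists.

No, no such integers exist.

Any value of 148x + 218y is a multiple of gcd(148, 218) = 2.
But 493 is not a multiple of 2 (it leaves remainder 1).
So the equation is unsolvable over ℤ.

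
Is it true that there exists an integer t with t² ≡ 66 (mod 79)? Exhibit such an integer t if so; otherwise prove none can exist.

There is no such integer.

79 is prime, so by Euler's criterion 66 is a square mod 79 iff 66^((79−1)/2) = 66^39 ≡ 1 (mod 79).
Repeated squaring mod 79: 66^2 = 4356 ≡ 11; 66^4 ≡ 11² = 121 ≡ 42; 66^8 ≡ 42² = 1764 ≡ 26; 66^16 ≡ 26² = 676 ≡ 44; 66^32 ≡ 44² = 1936 ≡ 40.
Since 39 = 32 + 4 + 2 + 1, 66^39 ≡ 40 · 42 · 11 · 66; multiplying out mod 79: 40·42 = 1680 ≡ 21, then 21·11 = 231 ≡ 73, then 73·66 = 4818 ≡ 78. Thus 66^39 ≡ 78 ≡ −1 (mod 79).
The value −1 means 66 is a non-residue modulo 79, so t² ≡ 66 (mod 79) is impossible.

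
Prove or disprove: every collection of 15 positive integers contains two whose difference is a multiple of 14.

Each integer lies in one of the 14 residue classes modulo 14.
Since 15 > 14, two of the 15 integers must share a residue class by the pigeonhole principle; call them a and b.
Their difference a − b is then a multiple of 14.

Yes.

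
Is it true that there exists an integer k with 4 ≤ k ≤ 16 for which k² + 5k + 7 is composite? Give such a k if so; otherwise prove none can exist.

At k = 14: 14² + 5·14 + 7 = 273 = 3·91, which is composite.

k = 14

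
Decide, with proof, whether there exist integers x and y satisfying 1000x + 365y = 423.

gcd(1000, 365) = 5, so every integer of the form 1000x + 365y is a multiple of 5.
But 423 = 5·84 + 3, so 5 ∤ 423.
So the equation is unsolvable over ℤ.

There are no such integers.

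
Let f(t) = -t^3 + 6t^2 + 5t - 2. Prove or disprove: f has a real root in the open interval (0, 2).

Such a root exists.

f(0) = -2 and f(2) = 24, which have opposite signs.
f is continuous everywhere (it is a polynomial), in particular on [0, 2].
By the Intermediate Value Theorem, f takes the value 0 somewhere in the open interval.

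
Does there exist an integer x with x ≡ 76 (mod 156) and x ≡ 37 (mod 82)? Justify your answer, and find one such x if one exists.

There is no such integer.

Both moduli are multiples of 2 = gcd(156, 82), so any solution would satisfy x ≡ 76 and x ≡ 37 modulo 2 simultaneously.
These are incompatible: 76 − 37 = 39 is not divisible by 2.
So no integer satisfies both congruences.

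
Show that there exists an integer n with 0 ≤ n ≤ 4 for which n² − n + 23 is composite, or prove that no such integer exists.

At n = 2: 2² − 2 + 23 = 25 = 5·5, which is composite.

n = 2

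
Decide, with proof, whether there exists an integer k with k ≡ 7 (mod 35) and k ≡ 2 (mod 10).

k = 42

The moduli are not coprime: gcd(35, 10) = 5. Compatibility requires 5 ∣ (2 − 7) = -5, which holds, so solutions exist.
List candidates k ≡ 7 (mod 35): 7, 42. Modulo 10 these are 7, 2; 42 gives 2 as required.
Indeed 42 ≡ 7 (mod 35) and 42 ≡ 2 (mod 10).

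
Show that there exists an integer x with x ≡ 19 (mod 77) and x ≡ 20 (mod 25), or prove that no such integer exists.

The moduli 77 and 25 are coprime, so by the Chinese Remainder Theorem a unique solution modulo 1925 exists.
Any solution of the first congruence is x = 19 + 77t; substituting into the second, 77t ≡ 20 − 19 ≡ 1 (mod 25).
77 ≡ 2 (mod 25), so this reads 2t ≡ 1 (mod 25). To invert 2 modulo 25: 25 = 12·2 + 1, 2 = 2·1 + 0, and unwinding, 1 = 25 − 12·2. Thus 2⁻¹ ≡ -12 ≡ 13 (mod 25).
Therefore t ≡ 13·1 = 13 (mod 25).
Taking t = 13 gives x = 19 + 77·13 = 1020.
Check: 1020 mod 77 = 19, 1020 mod 25 = 20. ✓

x = 1020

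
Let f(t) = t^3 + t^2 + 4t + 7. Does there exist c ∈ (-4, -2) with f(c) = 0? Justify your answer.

Evaluate at the endpoints: f(-4) = -57, f(-2) = -5 — same sign (negative).
The derivative f'(t) = 3t^2 + 2t + 4 is a quadratic with discriminant 2² − 4·3·4 = -44 < 0; it never vanishes, so it is always positive (sign of the leading coefficient).
Hence f is strictly increasing on ℝ, and in particular on [-4, -2]. A strictly monotone function with same-sign endpoint values stays negative on the whole interval, so f has no zero in (-4, -2).

f has no root in that interval.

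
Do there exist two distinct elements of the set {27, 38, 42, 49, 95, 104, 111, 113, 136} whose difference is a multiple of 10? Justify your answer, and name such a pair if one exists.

Two integers differ by a multiple of 10 exactly when they have the same residue mod 10. The residues are 27↦7, 38↦8, 42↦2, 49↦9, 95↦5, 104↦4, 111↦1, 113↦3, 136↦6.
All 9 residues are distinct, so no two elements differ by a multiple of 10.

No such pair exists.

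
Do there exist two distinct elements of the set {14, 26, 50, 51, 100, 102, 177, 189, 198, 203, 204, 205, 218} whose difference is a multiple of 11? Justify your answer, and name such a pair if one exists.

The pair (14, 102) works.

Reduce each element mod 11: 14↦3, 26↦4, 50↦6, 51↦7, 100↦1, 102↦3, 177↦1, 189↦2, 198↦0, 203↦5, 204↦6, 205↦7, 218↦9. The residue 3 repeats (at 14 and 102), and 102 − 14 = 88 = 8·11.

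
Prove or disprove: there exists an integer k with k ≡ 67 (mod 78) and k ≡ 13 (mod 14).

gcd(78, 14) = 2. A simultaneous solution exists iff 67 ≡ 13 (mod 2); here 67 mod 2 = 1 = 13 mod 2, so it does.
List candidates k ≡ 67 (mod 78): 67, 145, 223. Modulo 14 these are 11, 5, 13; 223 gives 13 as required.
Indeed 223 ≡ 67 (mod 78) and 223 ≡ 13 (mod 14).

k = 223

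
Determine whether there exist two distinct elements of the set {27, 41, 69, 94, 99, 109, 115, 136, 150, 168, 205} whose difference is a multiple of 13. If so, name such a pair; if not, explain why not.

Residues mod 13: 27↦1, 41↦2, 69↦4, 94↦3, 99↦8, 109↦5, 115↦11, 136↦6, 150↦7, 168↦12, 205↦10.
These 11 residues are pairwise different, hence no difference of two elements is divisible by 13.

No, no such pair exists.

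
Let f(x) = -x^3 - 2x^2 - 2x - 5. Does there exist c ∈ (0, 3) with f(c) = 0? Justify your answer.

f(0) = -5 and f(3) = -56, both negative.
The derivative f'(x) = -3x^2 - 4x - 2 is a quadratic with discriminant (-4)² − 4·(-3)·(-2) = -8 < 0; it never vanishes, so it is always negative (sign of the leading coefficient).
So f is strictly decreasing; between 0 and 3 its values lie between f(0) = -5 and f(3) = -56, all negative. Therefore f has no root in (0, 3).

f has no root in that interval.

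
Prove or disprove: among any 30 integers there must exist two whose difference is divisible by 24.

There are exactly 24 possible remainders on division by 24.
Since 30 > 24, two of the 30 integers must share a residue class by the pigeonhole principle; call them a and b.
Equal remainders mean a − b ≡ 0 (mod 24), so 24 divides their difference.

True.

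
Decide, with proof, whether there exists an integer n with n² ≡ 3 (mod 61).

Take n = 53. Then 53² = 2809 = 46·61 + 3, so 53² ≡ 3 (mod 61).

n = 53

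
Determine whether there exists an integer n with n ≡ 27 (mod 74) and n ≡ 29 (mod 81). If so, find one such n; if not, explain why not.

n = 3431

Since 74 and 81 share no common factor, CRT says the pair of congruences has a solution (unique mod 5994).
Write n = 27 + 74t and require 27 + 74t ≡ 29 (mod 81), i.e. 74t ≡ 2 (mod 81).
Since 74·23 = 1702 = 21·81 + 1, the inverse of 74 mod 81 is 23.
Multiplying by 23: t ≡ 23·2 = 46 (mod 81).
Taking t = 46 gives n = 27 + 74·46 = 3431.
Verify: 3431 = 46·74 + 27 and 3431 = 42·81 + 29. ✓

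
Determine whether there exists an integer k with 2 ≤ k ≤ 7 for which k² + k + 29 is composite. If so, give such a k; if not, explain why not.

At k = 4: 4² + 4 + 29 = 49 = 7·7, which is composite.

k = 4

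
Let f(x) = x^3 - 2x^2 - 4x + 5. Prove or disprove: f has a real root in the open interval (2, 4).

Such a root exists.

f(2) = -3 and f(4) = 21, which have opposite signs.
As a polynomial, f is continuous on every closed interval.
By the Intermediate Value Theorem f must vanish at some point of (2, 4).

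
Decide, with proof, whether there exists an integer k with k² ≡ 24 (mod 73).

k = 30

Take k = 30. Then 30² = 900 = 12·73 + 24, so 30² ≡ 24 (mod 73).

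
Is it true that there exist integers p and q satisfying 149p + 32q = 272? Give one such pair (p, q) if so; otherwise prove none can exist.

149 and 32 are coprime, so 149p + 32q ranges over all of ℤ.
Run the Euclidean algorithm on 149 and 32: 149 = 4·32 + 21, 32 = 1·21 + 11, 21 = 1·11 + 10, 11 = 1·10 + 1, 10 = 10·1 + 0.
Working back up the chain: 1 = 11 − 1·10 = 11 − (21 − 1·11) = −21 + 2·11 = −21 + 2·(32 − 1·21) = 2·32 − 3·21 = 2·32 − 3·(149 − 4·32) = −3·149 + 14·32. So 149·(-3) + 32·14 = 1.
Multiplying through by 272: p = (-3)·272 = -816, q = 14·272 = 3808 is a solution.
Shifting by a multiple of (32, −149) keeps it a solution: p = -816 + 26·32 = 16, q = 3808 − 26·149 = -66.
Indeed 149·16 + 32·(-66) = 2384 − 2112 = 272.

p = 16, q = -66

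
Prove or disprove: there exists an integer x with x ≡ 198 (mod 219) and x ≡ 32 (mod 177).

No, no such integer exists.

gcd(219, 177) = 3. If x ≡ 198 (mod 219) and x ≡ 32 (mod 177), then x ≡ 198 (mod 3) and x ≡ 32 (mod 3).
These are incompatible: 198 − 32 = 166 is not divisible by 3.
So no integer satisfies both congruences.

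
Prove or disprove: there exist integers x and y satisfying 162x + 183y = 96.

Every value of 162x + 183y is a multiple of gcd(162, 183) = 3; since 3 ∣ 96, solutions exist.
Dividing through by 3 reduces the equation to 54x + 61y = 32.
Dividing repeatedly: 61 = 1·54 + 7, 54 = 7·7 + 5, 7 = 1·5 + 2, 5 = 2·2 + 1, 2 = 2·1 + 0.
Back-substituting, 1 = 5 − 2·2 = 5 − 2·(7 − 1·5) = −2·7 + 3·5 = −2·7 + 3·(54 − 7·7) = 3·54 − 23·7 = 3·54 − 23·(61 − 1·54) = −23·61 + 26·54; that is, 54·26 + 61·(-23) = 1.
Multiplying through by 32: x = 26·32 = 832, y = (-23)·32 = -736 is a solution.
Subtracting 13·61 from x and adding 13·54 to y gives the tidier solution (39, -34).
Indeed 162·39 + 183·(-34) = 6318 − 6222 = 96.

x = 39, y = -34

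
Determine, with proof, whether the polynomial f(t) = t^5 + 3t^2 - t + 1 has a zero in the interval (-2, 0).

Yes, f has a root in the interval.

f(-2) = -17 and f(0) = 1, which have opposite signs.
f is continuous everywhere (it is a polynomial), in particular on [-2, 0].
By the Intermediate Value Theorem, f takes the value 0 somewhere in the open interval.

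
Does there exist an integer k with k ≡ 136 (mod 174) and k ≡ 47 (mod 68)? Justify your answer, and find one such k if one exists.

No such integer exists.

Reduce both congruences modulo 2, which divides 174 and 68: they say k ≡ 136 (mod 2) and k ≡ 47 (mod 2).
However 136 ≡ 0 and 47 ≡ 1 (mod 2), and 0 ≠ 1.
Therefore no such k exists.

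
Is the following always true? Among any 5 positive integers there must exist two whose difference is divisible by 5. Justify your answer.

Try 5 consecutive integers, 17, 18, …, 21. Their remainders mod 5 are 2, 3, 4, 0, 1 — pairwise different, as any 5 ≤ 5 consecutive integers have distinct residues.
Any two of them differ by at most 4 < 5 and by at least 1, so no difference is a multiple of 5.

No, the set {17, 18, 19, 20, 21} is a counterexample.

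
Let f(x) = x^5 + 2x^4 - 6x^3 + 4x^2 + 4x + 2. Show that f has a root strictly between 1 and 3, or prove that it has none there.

No.

The endpoint values f(1) = 7 and f(3) = 293 are both positive. Claim: f(x) > 0 for every x in (1, 3).
Shift to the endpoint 1: with x = 1 + u (0 < u < 2), one computes f(1 + u) = u^5 + 7u^4 + 12u^3 + 8u^2 + 7u + 7.
All 6 nonzero coefficients of this polynomial in u are positive; hence for u > 0 the value is a sum of positive terms (the constant 7 among them).
So f is strictly positive on (1, 3); no root exists in the interval.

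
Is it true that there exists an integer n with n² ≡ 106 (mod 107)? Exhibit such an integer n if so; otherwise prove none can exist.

There is no such integer.

107 is prime, so by Euler's criterion 106 is a square mod 107 iff 106^((107−1)/2) = 106^53 ≡ 1 (mod 107).
Repeated squaring mod 107: 106^2 = 11236 ≡ 1; 106^4 ≡ 1² = 1 ≡ 1; 106^8 ≡ 1² = 1 ≡ 1; 106^16 ≡ 1² = 1 ≡ 1; 106^32 ≡ 1² = 1 ≡ 1.
Since 53 = 32 + 16 + 4 + 1, 106^53 ≡ 1 · 1 · 1 · 106; multiplying out mod 107: 1·1 = 1 ≡ 1, then 1·1 = 1 ≡ 1, then 1·106 = 106 ≡ 106. Thus 106^53 ≡ 106 ≡ −1 (mod 107).
The value −1 means 106 is a non-residue modulo 107, so n² ≡ 106 (mod 107) is impossible.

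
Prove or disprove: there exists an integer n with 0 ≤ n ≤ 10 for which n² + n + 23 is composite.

At n = 8: 8² + 8 + 23 = 95 = 5·19, which is composite.

n = 8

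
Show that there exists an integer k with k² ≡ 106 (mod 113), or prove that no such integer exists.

k = 85

Take k = 85. Then 85² = 7225 = 63·113 + 106, so 85² ≡ 106 (mod 113).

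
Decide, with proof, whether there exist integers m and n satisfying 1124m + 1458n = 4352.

m = 310, n = -236

Since gcd(1124, 1458) = 2 and 4352 = 2·2176, Bézout's identity guarantees a solution.
Dividing through by 2 reduces the equation to 562m + 729n = 2176.
Dividing repeatedly: 729 = 1·562 + 167, 562 = 3·167 + 61, 167 = 2·61 + 45, 61 = 1·45 + 16, 45 = 2·16 + 13, 16 = 1·13 + 3, 13 = 4·3 + 1, 3 = 3·1 + 0.
Back-substituting, 1 = 13 − 4·3 = 13 − 4·(16 − 1·13) = −4·16 + 5·13 = −4·16 + 5·(45 − 2·16) = 5·45 − 14·16 = 5·45 − 14·(61 − 1·45) = −14·61 + 19·45 = −14·61 + 19·(167 − 2·61) = 19·167 − 52·61 = 19·167 − 52·(562 − 3·167) = −52·562 + 175·167 = −52·562 + 175·(729 − 1·562) = 175·729 − 227·562; that is, 562·(-227) + 729·175 = 1.
Times 2176: 562·(-493952) + 729·380800 = 2176, so (-493952, 380800) solves it.
The general solution is m = -493952 + 729k, n = 380800 − 562k; taking k = 678 gives the smaller pair m = 310, n = -236.
Check: 1124·310 + 1458·(-236) = 348440 − 344088 = 4352. ✓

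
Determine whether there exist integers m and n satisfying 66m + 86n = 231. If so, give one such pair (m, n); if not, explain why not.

No, no such integers exist.

gcd(66, 86) = 2, so every integer of the form 66m + 86n is a multiple of 2.
However 231 leaves remainder 1 on division by 2.
So the equation is unsolvable over ℤ.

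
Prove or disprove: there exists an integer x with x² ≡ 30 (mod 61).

Apply Euler's criterion with the prime 61: 30 is a quadratic residue iff 30^30 ≡ 1 (mod 61), and a non-residue iff it is ≡ −1.
Repeated squaring mod 61: 30^2 = 900 ≡ 46; 30^4 ≡ 46² = 2116 ≡ 42; 30^8 ≡ 42² = 1764 ≡ 56; 30^16 ≡ 56² = 3136 ≡ 25.
Since 30 = 16 + 8 + 4 + 2, 30^30 ≡ 25 · 56 · 42 · 46; multiplying out mod 61: 25·56 = 1400 ≡ 58, then 58·42 = 2436 ≡ 57, then 57·46 = 2622 ≡ 60. Thus 30^30 ≡ 60 ≡ −1 (mod 61).
The value −1 means 30 is a non-residue modulo 61, so x² ≡ 30 (mod 61) is impossible.

No, no such integer exists.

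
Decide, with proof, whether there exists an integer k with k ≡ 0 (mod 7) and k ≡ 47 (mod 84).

Reduce both congruences modulo 7, which divides 7 and 84: they say k ≡ 0 (mod 7) and k ≡ 47 (mod 7).
But 0 mod 7 = 0 while 47 mod 7 = 5, a contradiction.
Hence the system has no solution.

No, no such integer exists.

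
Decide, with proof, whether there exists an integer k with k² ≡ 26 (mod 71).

There is no such integer.

Apply Euler's criterion with the prime 71: 26 is a quadratic residue iff 26^35 ≡ 1 (mod 71), and a non-residue iff it is ≡ −1.
Squaring successively (mod 71): 26^2 = 676 ≡ 37; 26^4 ≡ 37² = 1369 ≡ 20; 26^8 ≡ 20² = 400 ≡ 45; 26^16 ≡ 45² = 2025 ≡ 37; 26^32 ≡ 37² = 1369 ≡ 20.
Since 35 = 32 + 2 + 1, 26^35 ≡ 20 · 37 · 26; multiplying out mod 71: 20·37 = 740 ≡ 30, then 30·26 = 780 ≡ 70. Thus 26^35 ≡ 70 ≡ −1 (mod 71).
The value −1 means 26 is a non-residue modulo 71, so k² ≡ 26 (mod 71) is impossible.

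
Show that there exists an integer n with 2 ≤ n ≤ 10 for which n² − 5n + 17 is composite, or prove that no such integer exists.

The values for n = 2, 3, …, 10 are 11, 11, 13, 17, 23, 31, 41, 53, 67, and each of these is prime.
So no value in the range makes the expression composite.

No such integer n in that range exists.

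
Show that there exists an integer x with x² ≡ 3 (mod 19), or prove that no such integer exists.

No, no such integer exists.

Since (19 − x)² ≡ x² (mod 19), it suffices to square x = 0, 1, …, 9: the residues are 0, 1, 4, 9, 16, 6, 17, 11, 7, 5.
The set of squares mod 19 is therefore {0, 1, 4, 5, 6, 7, 9, 11, 16, 17}, which does not contain 3.
Hence no integer x has x² ≡ 3 (mod 19).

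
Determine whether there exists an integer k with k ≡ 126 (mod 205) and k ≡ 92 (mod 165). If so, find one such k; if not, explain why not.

Both moduli are multiples of 5 = gcd(205, 165), so any solution would satisfy k ≡ 126 and k ≡ 92 modulo 5 simultaneously.
These are incompatible: 126 − 92 = 34 is not divisible by 5.
Therefore no such k exists.

No such integer exists.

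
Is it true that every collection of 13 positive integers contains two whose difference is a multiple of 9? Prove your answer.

Yes.

There are exactly 9 possible remainders on division by 9.
Since 13 > 9, two of the 13 integers must share a residue class by the pigeonhole principle; call them a and b.
Then a ≡ b (mod 9), i.e. 9 ∣ (a − b).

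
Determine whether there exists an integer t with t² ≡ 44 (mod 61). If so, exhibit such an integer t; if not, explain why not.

No, no such integer exists.

Apply Euler's criterion with the prime 61: 44 is a quadratic residue iff 44^30 ≡ 1 (mod 61), and a non-residue iff it is ≡ −1.
Squaring successively (mod 61): 44^2 = 1936 ≡ 45; 44^4 ≡ 45² = 2025 ≡ 12; 44^8 ≡ 12² = 144 ≡ 22; 44^16 ≡ 22² = 484 ≡ 57.
Since 30 = 16 + 8 + 4 + 2, 44^30 ≡ 57 · 22 · 12 · 45; multiplying out mod 61: 57·22 = 1254 ≡ 34, then 34·12 = 408 ≡ 42, then 42·45 = 1890 ≡ 60. Thus 44^30 ≡ 60 ≡ −1 (mod 61).
The value −1 means 44 is a non-residue modulo 61, so t² ≡ 44 (mod 61) is impossible.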